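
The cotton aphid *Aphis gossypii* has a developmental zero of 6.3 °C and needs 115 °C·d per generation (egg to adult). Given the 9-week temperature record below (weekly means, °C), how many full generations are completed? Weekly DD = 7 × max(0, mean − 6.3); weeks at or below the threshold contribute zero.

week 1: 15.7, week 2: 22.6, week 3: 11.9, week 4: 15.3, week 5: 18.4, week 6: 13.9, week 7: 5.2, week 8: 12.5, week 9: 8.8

Weekly DD (7 × max(0, T̄ − 6.3)): 65.8, 114.1, 39.2, 63.0, 84.7, 53.2, 0.0, 43.4, 17.5.
Season total = 480.9 DD.
Complete generations = ⌊480.9 / 115⌋ = 4.

4 generations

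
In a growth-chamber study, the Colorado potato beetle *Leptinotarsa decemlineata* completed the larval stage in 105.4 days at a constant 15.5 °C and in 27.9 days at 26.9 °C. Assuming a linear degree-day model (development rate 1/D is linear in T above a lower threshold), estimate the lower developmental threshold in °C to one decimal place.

Equal thermal constants: D₁(T₁ − T_b) = D₂(T₂ − T_b).
105.4·(15.5 − T_b) = 27.9·(26.9 − T_b)
T_b = (105.4·15.5 − 27.9·26.9) / (105.4 − 27.9) = 883.19 / 77.5 = 11.396 °C ≈ 11.4 °C.

11.4 °C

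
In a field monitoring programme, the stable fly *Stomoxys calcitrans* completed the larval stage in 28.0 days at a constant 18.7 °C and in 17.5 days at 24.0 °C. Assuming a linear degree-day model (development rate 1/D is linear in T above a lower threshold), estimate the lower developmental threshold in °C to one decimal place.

Equal thermal constants: D₁(T₁ − T_b) = D₂(T₂ − T_b).
28.0·(18.7 − T_b) = 17.5·(24.0 − T_b)
T_b = (28.0·18.7 − 17.5·24.0) / (28.0 − 17.5) = 103.60 / 10.5 = 9.867 °C ≈ 9.9 °C.

9.9 °C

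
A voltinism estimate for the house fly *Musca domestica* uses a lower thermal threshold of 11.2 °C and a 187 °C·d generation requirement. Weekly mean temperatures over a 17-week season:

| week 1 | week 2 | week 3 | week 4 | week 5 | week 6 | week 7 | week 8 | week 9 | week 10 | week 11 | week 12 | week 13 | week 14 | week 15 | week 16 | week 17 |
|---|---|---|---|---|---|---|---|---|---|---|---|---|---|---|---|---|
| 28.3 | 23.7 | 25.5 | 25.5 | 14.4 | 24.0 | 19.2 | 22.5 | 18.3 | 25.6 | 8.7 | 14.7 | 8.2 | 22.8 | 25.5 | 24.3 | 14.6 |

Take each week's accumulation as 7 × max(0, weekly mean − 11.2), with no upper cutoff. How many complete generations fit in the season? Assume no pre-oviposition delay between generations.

6 generations

Weekly DD (7 × max(0, T̄ − 11.2)): 119.7, 87.5, 100.1, 100.1, 22.4, 89.6, 56.0, 79.1, 49.7, 100.8, 0.0, 24.5, 0.0, 81.2, 100.1, 91.7, 23.8.
Season total = 1126.3 DD.
Complete generations = ⌊1126.3 / 187⌋ = 6.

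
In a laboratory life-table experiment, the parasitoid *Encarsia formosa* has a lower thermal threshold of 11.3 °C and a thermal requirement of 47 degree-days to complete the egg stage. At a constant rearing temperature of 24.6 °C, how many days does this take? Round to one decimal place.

3.5 days

Daily accumulation = 24.6 − 11.3 = 13.3 DD/day.
Duration = 47 / 13.3 = 3.534 ≈ 3.5 days.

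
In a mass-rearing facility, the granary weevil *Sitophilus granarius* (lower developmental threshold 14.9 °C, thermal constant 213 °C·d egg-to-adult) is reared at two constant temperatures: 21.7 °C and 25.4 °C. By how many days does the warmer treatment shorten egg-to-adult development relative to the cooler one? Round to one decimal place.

At 21.7 °C: 213 / (21.7 − 14.9) = 213 / 6.8 = 31.324 d.
At 25.4 °C: 213 / (25.4 − 14.9) = 213 / 10.5 = 20.286 d.
Difference = |31.324 − 20.286| = 11.038 ≈ 11.0 days.

11.0 days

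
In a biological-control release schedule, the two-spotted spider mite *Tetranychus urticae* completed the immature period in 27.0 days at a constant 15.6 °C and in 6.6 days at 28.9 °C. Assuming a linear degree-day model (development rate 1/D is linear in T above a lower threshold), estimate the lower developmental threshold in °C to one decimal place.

Equal thermal constants: D₁(T₁ − T_b) = D₂(T₂ − T_b).
27.0·(15.6 − T_b) = 6.6·(28.9 − T_b)
T_b = (27.0·15.6 − 6.6·28.9) / (27.0 − 6.6) = 230.46 / 20.4 = 11.297 °C ≈ 11.3 °C.

11.3 °C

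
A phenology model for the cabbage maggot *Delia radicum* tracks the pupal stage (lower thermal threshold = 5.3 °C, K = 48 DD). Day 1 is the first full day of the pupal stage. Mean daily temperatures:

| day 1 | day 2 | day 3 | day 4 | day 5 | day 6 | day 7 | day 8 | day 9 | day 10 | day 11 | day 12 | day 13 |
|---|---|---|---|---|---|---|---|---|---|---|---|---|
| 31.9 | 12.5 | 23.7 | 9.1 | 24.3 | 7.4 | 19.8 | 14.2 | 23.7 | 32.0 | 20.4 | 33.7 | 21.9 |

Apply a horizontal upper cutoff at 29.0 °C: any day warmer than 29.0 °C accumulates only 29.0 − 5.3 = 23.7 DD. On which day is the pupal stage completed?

day 3

Daily DD above 5.3 °C (capped at 23.7): 23.7, 7.2, 18.4, 3.8, 19.0, 2.1, 14.5, 8.9, 18.4, 23.7, 15.1, 23.7, 16.6.
Cumulative: 23.7, 30.9, 49.3, 53.1, 72.1, 74.2, 88.7, 97.6, 116.0, 139.7, 154.8, 178.5, 195.1.
The total first reaches 48 DD on day 3.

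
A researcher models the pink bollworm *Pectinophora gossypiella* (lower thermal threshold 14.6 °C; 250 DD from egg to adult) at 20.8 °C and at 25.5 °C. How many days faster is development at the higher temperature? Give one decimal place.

At 20.8 °C: 250 / (20.8 − 14.6) = 250 / 6.2 = 40.323 d.
At 25.5 °C: 250 / (25.5 − 14.6) = 250 / 10.9 = 22.936 d.
Difference = |40.323 − 22.936| = 17.387 ≈ 17.4 days.

17.4 days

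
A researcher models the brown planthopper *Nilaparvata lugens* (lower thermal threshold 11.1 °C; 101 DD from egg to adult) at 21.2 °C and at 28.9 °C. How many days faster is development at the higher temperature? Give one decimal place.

At 21.2 °C: 101 / (21.2 − 11.1) = 101 / 10.1 = 10.000 d.
At 28.9 °C: 101 / (28.9 − 11.1) = 101 / 17.8 = 5.674 d.
Difference = |10.000 − 5.674| = 4.326 ≈ 4.3 days.

4.3 days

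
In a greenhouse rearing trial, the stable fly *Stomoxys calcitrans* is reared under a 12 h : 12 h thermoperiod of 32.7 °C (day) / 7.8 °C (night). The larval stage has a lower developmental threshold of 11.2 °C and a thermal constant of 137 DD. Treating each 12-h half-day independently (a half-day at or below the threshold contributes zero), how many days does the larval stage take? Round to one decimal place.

Day half: max(0, 32.7 − 11.2) × 0.5 = 21.5 × 0.5 = 10.75 DD.
Night half: max(0, 7.8 − 11.2) × 0.5 = 0.0 × 0.5 = 0.00 DD.
Per 24 h: 10.75 DD/day.
Duration = 137 / 10.75 = 12.744 ≈ 12.7 days.

12.7 days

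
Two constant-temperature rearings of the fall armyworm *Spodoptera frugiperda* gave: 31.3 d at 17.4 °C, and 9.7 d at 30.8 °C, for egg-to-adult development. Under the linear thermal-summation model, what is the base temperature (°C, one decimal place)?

Linear rate model ⇒ the product D·(T − T_b) is constant across temperatures.
31.3·(17.4 − T_b) = 9.7·(30.8 − T_b)
T_b = (31.3·17.4 − 9.7·30.8) / (31.3 − 9.7) = 245.86 / 21.6 = 11.382 °C ≈ 11.4 °C.

11.4 °C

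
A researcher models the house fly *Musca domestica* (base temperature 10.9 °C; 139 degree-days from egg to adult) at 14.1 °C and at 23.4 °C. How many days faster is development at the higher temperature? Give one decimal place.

32.3 days

At 14.1 °C: 139 / (14.1 − 10.9) = 139 / 3.2 = 43.438 d.
At 23.4 °C: 139 / (23.4 − 10.9) = 139 / 12.5 = 11.120 d.
Difference = |43.438 − 11.120| = 32.318 ≈ 32.3 days.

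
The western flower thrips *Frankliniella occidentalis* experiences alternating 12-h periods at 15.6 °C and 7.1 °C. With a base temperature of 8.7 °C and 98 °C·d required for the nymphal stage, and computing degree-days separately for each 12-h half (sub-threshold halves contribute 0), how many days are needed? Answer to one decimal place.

Day half: max(0, 15.6 − 8.7) × 0.5 = 6.9 × 0.5 = 3.45 DD.
Night half: max(0, 7.1 − 8.7) × 0.5 = 0.0 × 0.5 = 0.00 DD.
Per 24 h: 3.45 DD/day.
Duration = 98 / 3.45 = 28.406 ≈ 28.4 days.

28.4 days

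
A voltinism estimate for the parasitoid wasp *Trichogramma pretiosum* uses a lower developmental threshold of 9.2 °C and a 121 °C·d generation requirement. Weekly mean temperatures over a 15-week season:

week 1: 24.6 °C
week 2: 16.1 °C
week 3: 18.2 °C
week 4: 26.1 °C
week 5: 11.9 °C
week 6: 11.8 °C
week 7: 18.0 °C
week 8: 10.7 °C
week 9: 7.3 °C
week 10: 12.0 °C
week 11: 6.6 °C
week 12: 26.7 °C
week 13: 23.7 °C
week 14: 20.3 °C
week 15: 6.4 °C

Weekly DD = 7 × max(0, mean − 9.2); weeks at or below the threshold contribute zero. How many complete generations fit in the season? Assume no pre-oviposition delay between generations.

Weekly DD (7 × max(0, T̄ − 9.2)): 107.8, 48.3, 63.0, 118.3, 18.9, 18.2, 61.6, 10.5, 0.0, 19.6, 0.0, 122.5, 101.5, 77.7, 0.0.
Season total = 767.9 DD.
Complete generations = ⌊767.9 / 121⌋ = 6.

6 generations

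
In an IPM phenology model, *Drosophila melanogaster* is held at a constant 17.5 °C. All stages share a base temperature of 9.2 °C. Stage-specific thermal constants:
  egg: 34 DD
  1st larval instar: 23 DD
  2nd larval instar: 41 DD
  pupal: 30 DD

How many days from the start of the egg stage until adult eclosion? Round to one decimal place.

15.4 days

Daily accumulation at 17.5 °C = 17.5 − 9.2 = 8.3 DD/day.
Total K = 34 + 23 + 41 + 30 = 128 DD.
Total duration = 128 / 8.3 = 15.422 ≈ 15.4 days.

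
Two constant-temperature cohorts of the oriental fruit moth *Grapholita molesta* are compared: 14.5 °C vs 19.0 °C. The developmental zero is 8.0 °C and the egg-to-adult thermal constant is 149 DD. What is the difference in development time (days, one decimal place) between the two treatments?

9.4 days

At 14.5 °C: 149 / (14.5 − 8.0) = 149 / 6.5 = 22.923 d.
At 19.0 °C: 149 / (19.0 − 8.0) = 149 / 11.0 = 13.545 d.
Difference = |22.923 − 13.545| = 9.378 ≈ 9.4 days.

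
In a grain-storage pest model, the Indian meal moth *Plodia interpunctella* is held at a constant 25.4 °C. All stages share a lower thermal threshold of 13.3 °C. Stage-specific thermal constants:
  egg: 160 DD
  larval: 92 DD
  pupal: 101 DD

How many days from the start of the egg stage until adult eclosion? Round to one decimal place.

Daily accumulation at 25.4 °C = 25.4 − 13.3 = 12.1 DD/day.
Total K = 160 + 92 + 101 = 353 DD.
Total duration = 353 / 12.1 = 29.174 ≈ 29.2 days.

29.2 days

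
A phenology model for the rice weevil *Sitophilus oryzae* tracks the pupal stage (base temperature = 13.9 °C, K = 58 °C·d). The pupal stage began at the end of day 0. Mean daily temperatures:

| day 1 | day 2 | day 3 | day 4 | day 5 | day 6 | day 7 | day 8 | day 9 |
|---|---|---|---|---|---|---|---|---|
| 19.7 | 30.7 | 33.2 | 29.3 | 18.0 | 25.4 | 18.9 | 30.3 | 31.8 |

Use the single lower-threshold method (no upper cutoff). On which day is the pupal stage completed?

Daily DD above 13.9 °C: 5.8, 16.8, 19.3, 15.4, 4.1, 11.5, 5.0, 16.4, 17.9.
Cumulative: 5.8, 22.6, 41.9, 57.3, 61.4, 72.9, 77.9, 94.3, 112.2.
The total first reaches 58 DD on day 5.

day 5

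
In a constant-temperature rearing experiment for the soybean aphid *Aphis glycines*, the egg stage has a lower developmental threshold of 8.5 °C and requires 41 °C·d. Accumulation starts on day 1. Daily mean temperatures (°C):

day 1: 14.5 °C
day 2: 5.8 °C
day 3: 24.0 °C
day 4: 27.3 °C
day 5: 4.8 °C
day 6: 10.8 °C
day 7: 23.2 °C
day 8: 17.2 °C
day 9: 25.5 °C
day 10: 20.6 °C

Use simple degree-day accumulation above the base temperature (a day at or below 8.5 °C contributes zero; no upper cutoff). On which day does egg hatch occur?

Daily DD above 8.5 °C: 6.0, 0.0, 15.5, 18.8, 0.0, 2.3, 14.7, 8.7, 17.0, 12.1.
Cumulative: 6.0, 6.0, 21.5, 40.3, 40.3, 42.6, 57.3, 66.0, 83.0, 95.1.
The total first reaches 41 DD on day 6.

day 6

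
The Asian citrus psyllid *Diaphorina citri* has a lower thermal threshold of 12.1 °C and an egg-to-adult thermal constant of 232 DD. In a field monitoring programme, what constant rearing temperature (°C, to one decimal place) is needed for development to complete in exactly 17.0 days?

Required daily accumulation = 232 / 17.0 = 13.647 DD/day.
T = T_base + 13.647 = 12.1 + 13.647 = 25.747 ≈ 25.7 °C.

25.7 °C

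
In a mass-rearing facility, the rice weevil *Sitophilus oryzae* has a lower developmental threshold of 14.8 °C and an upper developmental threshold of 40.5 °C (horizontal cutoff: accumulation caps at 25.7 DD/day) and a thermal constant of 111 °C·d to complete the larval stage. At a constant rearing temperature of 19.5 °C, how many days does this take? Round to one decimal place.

23.6 days

Daily accumulation = 19.5 − 14.8 = 4.7 DD/day.
Duration = 111 / 4.7 = 23.617 ≈ 23.6 days.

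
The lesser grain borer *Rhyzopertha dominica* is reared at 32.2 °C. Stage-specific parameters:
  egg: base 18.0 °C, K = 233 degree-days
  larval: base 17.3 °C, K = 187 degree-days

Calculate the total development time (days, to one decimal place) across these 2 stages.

egg: 233 / (32.2 − 18.0) = 233 / 14.2 = 16.408 d.
larval: 187 / (32.2 − 17.3) = 187 / 14.9 = 12.550 d.
Sum = 28.959 ≈ 29.0 days.

29.0 days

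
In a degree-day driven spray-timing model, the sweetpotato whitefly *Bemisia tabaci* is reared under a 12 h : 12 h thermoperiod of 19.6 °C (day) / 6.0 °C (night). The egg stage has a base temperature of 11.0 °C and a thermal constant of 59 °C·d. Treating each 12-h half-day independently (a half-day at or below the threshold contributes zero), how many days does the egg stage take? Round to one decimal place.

13.7 days

Day half: max(0, 19.6 − 11.0) × 0.5 = 8.6 × 0.5 = 4.30 DD.
Night half: max(0, 6.0 − 11.0) × 0.5 = 0.0 × 0.5 = 0.00 DD.
Per 24 h: 4.30 DD/day.
Duration = 59 / 4.30 = 13.721 ≈ 13.7 days.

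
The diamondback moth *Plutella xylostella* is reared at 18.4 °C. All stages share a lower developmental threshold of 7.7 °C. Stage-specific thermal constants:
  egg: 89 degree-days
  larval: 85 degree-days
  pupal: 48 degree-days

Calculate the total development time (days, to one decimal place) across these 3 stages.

Daily accumulation at 18.4 °C = 18.4 − 7.7 = 10.7 DD/day.
Total K = 89 + 85 + 48 = 222 DD.
Total duration = 222 / 10.7 = 20.748 ≈ 20.7 days.

20.7 days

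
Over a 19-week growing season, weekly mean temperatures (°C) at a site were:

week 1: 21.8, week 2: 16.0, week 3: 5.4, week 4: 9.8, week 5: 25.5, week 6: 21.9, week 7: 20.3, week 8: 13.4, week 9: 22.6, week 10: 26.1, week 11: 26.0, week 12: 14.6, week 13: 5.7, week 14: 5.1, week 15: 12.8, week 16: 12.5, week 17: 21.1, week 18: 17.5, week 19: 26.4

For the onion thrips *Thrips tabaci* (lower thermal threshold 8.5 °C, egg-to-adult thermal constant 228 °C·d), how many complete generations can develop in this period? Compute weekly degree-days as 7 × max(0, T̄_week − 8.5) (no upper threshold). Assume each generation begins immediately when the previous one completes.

Weekly DD (7 × max(0, T̄ − 8.5)): 93.1, 52.5, 0.0, 9.1, 119.0, 93.8, 82.6, 34.3, 98.7, 123.2, 122.5, 42.7, 0.0, 0.0, 30.1, 28.0, 88.2, 63.0, 125.3.
Season total = 1206.1 DD.
Complete generations = ⌊1206.1 / 228⌋ = 5.

5 generations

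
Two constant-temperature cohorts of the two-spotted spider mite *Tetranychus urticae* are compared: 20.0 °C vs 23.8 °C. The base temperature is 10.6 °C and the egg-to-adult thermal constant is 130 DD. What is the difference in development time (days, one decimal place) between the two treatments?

At 20.0 °C: 130 / (20.0 − 10.6) = 130 / 9.4 = 13.830 d.
At 23.8 °C: 130 / (23.8 − 10.6) = 130 / 13.2 = 9.848 d.
Difference = |13.830 − 9.848| = 3.981 ≈ 4.0 days.

4.0 days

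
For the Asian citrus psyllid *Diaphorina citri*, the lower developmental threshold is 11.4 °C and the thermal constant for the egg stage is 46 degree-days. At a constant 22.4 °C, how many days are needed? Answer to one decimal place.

4.2 days

Daily accumulation = 22.4 − 11.4 = 11.0 DD/day.
Duration = 46 / 11.0 = 4.182 ≈ 4.2 days.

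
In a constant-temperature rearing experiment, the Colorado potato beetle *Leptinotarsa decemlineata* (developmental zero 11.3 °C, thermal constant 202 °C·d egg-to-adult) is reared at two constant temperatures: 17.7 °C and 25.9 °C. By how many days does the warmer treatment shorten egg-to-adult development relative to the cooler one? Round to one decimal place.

17.7 days

At 17.7 °C: 202 / (17.7 − 11.3) = 202 / 6.4 = 31.563 d.
At 25.9 °C: 202 / (25.9 − 11.3) = 202 / 14.6 = 13.836 d.
Difference = |31.563 − 13.836| = 17.727 ≈ 17.7 days.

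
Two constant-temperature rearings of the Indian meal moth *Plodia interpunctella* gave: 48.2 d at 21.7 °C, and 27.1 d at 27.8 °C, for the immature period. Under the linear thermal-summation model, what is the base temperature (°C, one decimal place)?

Under the model K = D·(T − T_b), so D₁·(T₁ − T_b) = D₂·(T₂ − T_b).
48.2·(21.7 − T_b) = 27.1·(27.8 − T_b)
T_b = (48.2·21.7 − 27.1·27.8) / (48.2 − 27.1) = 292.56 / 21.1 = 13.865 °C ≈ 13.9 °C.

13.9 °C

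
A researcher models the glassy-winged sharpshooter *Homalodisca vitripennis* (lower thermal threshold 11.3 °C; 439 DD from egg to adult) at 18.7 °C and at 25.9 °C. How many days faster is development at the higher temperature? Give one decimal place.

29.3 days

At 18.7 °C: 439 / (18.7 − 11.3) = 439 / 7.4 = 59.324 d.
At 25.9 °C: 439 / (25.9 − 11.3) = 439 / 14.6 = 30.068 d.
Difference = |59.324 − 30.068| = 29.256 ≈ 29.3 days.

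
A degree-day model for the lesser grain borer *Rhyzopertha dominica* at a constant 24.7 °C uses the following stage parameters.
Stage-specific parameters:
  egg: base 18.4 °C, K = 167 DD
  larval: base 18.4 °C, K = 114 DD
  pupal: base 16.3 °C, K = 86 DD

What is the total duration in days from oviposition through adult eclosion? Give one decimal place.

54.8 days

egg: 167 / (24.7 − 18.4) = 167 / 6.3 = 26.508 d.
larval: 114 / (24.7 − 18.4) = 114 / 6.3 = 18.095 d.
pupal: 86 / (24.7 − 16.3) = 86 / 8.4 = 10.238 d.
Sum = 54.841 ≈ 54.8 days.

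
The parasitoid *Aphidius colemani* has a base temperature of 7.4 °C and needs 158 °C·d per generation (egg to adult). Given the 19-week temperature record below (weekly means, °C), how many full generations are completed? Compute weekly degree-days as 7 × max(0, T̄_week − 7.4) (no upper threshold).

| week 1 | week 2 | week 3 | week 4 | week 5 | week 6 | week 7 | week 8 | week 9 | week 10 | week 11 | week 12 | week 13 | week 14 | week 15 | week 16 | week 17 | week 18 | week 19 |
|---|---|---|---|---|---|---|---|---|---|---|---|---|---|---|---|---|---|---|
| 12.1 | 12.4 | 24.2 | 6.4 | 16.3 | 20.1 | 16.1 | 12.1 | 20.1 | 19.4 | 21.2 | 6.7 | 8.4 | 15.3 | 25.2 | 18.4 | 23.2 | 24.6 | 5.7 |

Weekly DD (7 × max(0, T̄ − 7.4)): 32.9, 35.0, 117.6, 0.0, 62.3, 88.9, 60.9, 32.9, 88.9, 84.0, 96.6, 0.0, 7.0, 55.3, 124.6, 77.0, 110.6, 120.4, 0.0.
Season total = 1194.9 DD.
Complete generations = ⌊1194.9 / 158⌋ = 7.

7 generations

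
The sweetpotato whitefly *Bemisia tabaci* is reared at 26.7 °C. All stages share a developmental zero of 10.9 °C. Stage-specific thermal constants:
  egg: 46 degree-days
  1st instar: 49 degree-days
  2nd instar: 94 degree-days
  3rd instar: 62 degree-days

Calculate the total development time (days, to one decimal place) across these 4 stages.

Daily accumulation at 26.7 °C = 26.7 − 10.9 = 15.8 DD/day.
Total K = 46 + 49 + 94 + 62 = 251 DD.
Total duration = 251 / 15.8 = 15.886 ≈ 15.9 days.

15.9 days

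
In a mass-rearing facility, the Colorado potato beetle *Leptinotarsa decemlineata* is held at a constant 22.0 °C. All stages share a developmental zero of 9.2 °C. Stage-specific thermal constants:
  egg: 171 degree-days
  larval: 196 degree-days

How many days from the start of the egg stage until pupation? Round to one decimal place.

Daily accumulation at 22.0 °C = 22.0 − 9.2 = 12.8 DD/day.
Total K = 171 + 196 = 367 DD.
Total duration = 367 / 12.8 = 28.672 ≈ 28.7 days.

28.7 days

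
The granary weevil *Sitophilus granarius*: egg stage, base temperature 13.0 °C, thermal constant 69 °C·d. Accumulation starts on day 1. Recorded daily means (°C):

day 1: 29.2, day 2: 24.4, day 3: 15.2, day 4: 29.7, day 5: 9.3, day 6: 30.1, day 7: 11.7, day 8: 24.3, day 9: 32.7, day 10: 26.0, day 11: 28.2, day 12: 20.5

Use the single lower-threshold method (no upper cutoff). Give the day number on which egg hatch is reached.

Daily DD above 13.0 °C: 16.2, 11.4, 2.2, 16.7, 0.0, 17.1, 0.0, 11.3, 19.7, 13.0, 15.2, 7.5.
Cumulative: 16.2, 27.6, 29.8, 46.5, 46.5, 63.6, 63.6, 74.9, 94.6, 107.6, 122.8, 130.3.
The total first reaches 69 DD on day 8.

day 8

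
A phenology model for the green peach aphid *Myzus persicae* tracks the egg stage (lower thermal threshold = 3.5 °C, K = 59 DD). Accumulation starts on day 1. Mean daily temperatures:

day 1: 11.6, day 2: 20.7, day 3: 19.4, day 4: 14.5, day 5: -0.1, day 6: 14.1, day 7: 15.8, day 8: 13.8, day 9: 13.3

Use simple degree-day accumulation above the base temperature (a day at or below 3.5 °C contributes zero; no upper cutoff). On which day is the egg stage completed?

Daily DD above 3.5 °C: 8.1, 17.2, 15.9, 11.0, 0.0, 10.6, 12.3, 10.3, 9.8.
Cumulative: 8.1, 25.3, 41.2, 52.2, 52.2, 62.8, 75.1, 85.4, 95.2.
The total first reaches 59 DD on day 6.

day 6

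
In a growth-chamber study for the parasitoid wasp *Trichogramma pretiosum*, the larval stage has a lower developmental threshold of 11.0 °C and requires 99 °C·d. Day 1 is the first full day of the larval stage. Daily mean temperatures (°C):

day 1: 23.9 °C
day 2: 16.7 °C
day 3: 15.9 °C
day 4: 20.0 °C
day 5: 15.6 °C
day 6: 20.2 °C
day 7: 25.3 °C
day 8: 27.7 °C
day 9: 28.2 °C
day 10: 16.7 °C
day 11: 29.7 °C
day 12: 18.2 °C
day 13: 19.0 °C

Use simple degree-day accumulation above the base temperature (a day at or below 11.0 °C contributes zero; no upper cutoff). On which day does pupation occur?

Daily DD above 11.0 °C: 12.9, 5.7, 4.9, 9.0, 4.6, 9.2, 14.3, 16.7, 17.2, 5.7, 18.7, 7.2, 8.0.
Cumulative: 12.9, 18.6, 23.5, 32.5, 37.1, 46.3, 60.6, 77.3, 94.5, 100.2, 118.9, 126.1, 134.1.
The total first reaches 99 DD on day 10.

day 10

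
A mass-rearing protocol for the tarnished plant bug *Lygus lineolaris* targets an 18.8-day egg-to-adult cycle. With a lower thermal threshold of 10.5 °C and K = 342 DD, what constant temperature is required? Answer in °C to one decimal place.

28.7 °C

Required daily accumulation = 342 / 18.8 = 18.191 DD/day.
T = T_base + 18.191 = 10.5 + 18.191 = 28.691 ≈ 28.7 °C.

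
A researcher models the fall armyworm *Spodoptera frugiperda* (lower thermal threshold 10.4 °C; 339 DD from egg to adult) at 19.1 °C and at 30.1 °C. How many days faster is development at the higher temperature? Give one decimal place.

At 19.1 °C: 339 / (19.1 − 10.4) = 339 / 8.7 = 38.966 d.
At 30.1 °C: 339 / (30.1 − 10.4) = 339 / 19.7 = 17.208 d.
Difference = |38.966 − 17.208| = 21.757 ≈ 21.8 days.

21.8 days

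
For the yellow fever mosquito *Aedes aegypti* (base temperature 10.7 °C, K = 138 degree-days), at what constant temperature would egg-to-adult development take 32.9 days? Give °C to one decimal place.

Required daily accumulation = 138 / 32.9 = 4.195 DD/day.
T = T_base + 4.195 = 10.7 + 4.195 = 14.895 ≈ 14.9 °C.

14.9 °C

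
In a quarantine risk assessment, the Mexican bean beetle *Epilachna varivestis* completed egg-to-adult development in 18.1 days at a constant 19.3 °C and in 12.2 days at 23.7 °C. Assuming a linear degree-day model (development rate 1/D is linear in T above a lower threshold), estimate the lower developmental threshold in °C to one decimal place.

Linear rate model ⇒ the product D·(T − T_b) is constant across temperatures.
18.1·(19.3 − T_b) = 12.2·(23.7 − T_b)
T_b = (18.1·19.3 − 12.2·23.7) / (18.1 − 12.2) = 60.19 / 5.9 = 10.202 °C ≈ 10.2 °C.

10.2 °C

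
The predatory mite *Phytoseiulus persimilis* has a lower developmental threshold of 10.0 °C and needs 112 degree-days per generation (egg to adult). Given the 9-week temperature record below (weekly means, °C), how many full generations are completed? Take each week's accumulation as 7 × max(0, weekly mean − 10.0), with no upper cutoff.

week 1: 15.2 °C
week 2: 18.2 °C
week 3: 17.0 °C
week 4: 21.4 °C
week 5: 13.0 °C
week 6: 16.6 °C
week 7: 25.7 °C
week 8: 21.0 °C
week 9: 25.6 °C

Weekly DD (7 × max(0, T̄ − 10.0)): 36.4, 57.4, 49.0, 79.8, 21.0, 46.2, 109.9, 77.0, 109.2.
Season total = 585.9 DD.
Complete generations = ⌊585.9 / 112⌋ = 5.

5 generations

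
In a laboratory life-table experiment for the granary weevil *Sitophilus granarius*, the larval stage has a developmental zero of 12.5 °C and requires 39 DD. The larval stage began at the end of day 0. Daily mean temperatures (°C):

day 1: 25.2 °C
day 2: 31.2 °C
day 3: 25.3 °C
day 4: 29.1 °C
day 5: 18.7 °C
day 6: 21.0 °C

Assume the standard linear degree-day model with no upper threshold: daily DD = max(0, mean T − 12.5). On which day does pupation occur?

day 3

Daily DD above 12.5 °C: 12.7, 18.7, 12.8, 16.6, 6.2, 8.5.
Cumulative: 12.7, 31.4, 44.2, 60.8, 67.0, 75.5.
The total first reaches 39 DD on day 3.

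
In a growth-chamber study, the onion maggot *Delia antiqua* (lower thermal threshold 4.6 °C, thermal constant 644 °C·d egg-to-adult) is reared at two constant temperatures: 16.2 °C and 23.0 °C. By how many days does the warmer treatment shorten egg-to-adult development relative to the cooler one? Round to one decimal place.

20.5 days

At 16.2 °C: 644 / (16.2 − 4.6) = 644 / 11.6 = 55.517 d.
At 23.0 °C: 644 / (23.0 − 4.6) = 644 / 18.4 = 35.000 d.
Difference = |55.517 − 35.000| = 20.517 ≈ 20.5 days.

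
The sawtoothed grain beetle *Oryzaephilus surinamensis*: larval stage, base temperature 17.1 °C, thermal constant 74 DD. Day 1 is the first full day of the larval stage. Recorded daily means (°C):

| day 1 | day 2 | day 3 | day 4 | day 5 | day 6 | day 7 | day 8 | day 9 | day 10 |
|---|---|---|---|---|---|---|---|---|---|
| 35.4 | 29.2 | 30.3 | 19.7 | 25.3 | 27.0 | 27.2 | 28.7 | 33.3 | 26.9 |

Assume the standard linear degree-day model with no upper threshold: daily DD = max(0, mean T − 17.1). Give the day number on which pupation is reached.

day 7

Daily DD above 17.1 °C: 18.3, 12.1, 13.2, 2.6, 8.2, 9.9, 10.1, 11.6, 16.2, 9.8.
Cumulative: 18.3, 30.4, 43.6, 46.2, 54.4, 64.3, 74.4, 86.0, 102.2, 112.0.
The total first reaches 74 DD on day 7.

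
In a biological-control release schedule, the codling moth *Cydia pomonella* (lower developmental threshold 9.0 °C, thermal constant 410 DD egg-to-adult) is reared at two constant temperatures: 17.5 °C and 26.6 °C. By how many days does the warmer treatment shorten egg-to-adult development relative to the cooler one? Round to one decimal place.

At 17.5 °C: 410 / (17.5 − 9.0) = 410 / 8.5 = 48.235 d.
At 26.6 °C: 410 / (26.6 − 9.0) = 410 / 17.6 = 23.295 d.
Difference = |48.235 − 23.295| = 24.940 ≈ 24.9 days.

24.9 days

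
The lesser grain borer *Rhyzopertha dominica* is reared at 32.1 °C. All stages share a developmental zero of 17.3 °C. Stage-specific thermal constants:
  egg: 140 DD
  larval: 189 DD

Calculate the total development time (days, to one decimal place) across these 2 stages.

Daily accumulation at 32.1 °C = 32.1 − 17.3 = 14.8 DD/day.
Total K = 140 + 189 = 329 DD.
Total duration = 329 / 14.8 = 22.230 ≈ 22.2 days.

22.2 days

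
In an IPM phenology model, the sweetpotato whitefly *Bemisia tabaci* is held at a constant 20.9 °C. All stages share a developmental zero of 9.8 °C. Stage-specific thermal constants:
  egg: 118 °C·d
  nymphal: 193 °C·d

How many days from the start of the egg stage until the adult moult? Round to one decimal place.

Daily accumulation at 20.9 °C = 20.9 − 9.8 = 11.1 DD/day.
Total K = 118 + 193 = 311 DD.
Total duration = 311 / 11.1 = 28.018 ≈ 28.0 days.

28.0 days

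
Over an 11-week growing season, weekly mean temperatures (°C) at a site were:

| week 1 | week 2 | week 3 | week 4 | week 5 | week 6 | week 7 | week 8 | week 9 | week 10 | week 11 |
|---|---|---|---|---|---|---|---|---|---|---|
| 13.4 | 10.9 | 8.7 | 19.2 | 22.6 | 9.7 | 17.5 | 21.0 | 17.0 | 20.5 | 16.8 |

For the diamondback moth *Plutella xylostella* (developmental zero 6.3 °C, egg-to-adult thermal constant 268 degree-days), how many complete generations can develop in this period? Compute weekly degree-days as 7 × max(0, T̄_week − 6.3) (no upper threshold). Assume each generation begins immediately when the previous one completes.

Weekly DD (7 × max(0, T̄ − 6.3)): 49.7, 32.2, 16.8, 90.3, 114.1, 23.8, 78.4, 102.9, 74.9, 99.4, 73.5.
Season total = 756.0 DD.
Complete generations = ⌊756.0 / 268⌋ = 2.

2 generations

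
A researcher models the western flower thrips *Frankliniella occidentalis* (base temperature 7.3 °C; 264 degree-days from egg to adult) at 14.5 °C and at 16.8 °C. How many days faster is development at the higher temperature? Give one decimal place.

8.9 days

At 14.5 °C: 264 / (14.5 − 7.3) = 264 / 7.2 = 36.667 d.
At 16.8 °C: 264 / (16.8 − 7.3) = 264 / 9.5 = 27.789 d.
Difference = |36.667 − 27.789| = 8.877 ≈ 8.9 days.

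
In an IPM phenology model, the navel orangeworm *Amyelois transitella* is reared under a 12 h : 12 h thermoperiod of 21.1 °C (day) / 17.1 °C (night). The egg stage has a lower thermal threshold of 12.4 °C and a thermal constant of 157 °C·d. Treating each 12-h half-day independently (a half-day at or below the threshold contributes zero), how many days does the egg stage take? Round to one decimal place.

Day half: max(0, 21.1 − 12.4) × 0.5 = 8.7 × 0.5 = 4.35 DD.
Night half: max(0, 17.1 − 12.4) × 0.5 = 4.7 × 0.5 = 2.35 DD.
Per 24 h: 6.70 DD/day.
Duration = 157 / 6.70 = 23.433 ≈ 23.4 days.

23.4 days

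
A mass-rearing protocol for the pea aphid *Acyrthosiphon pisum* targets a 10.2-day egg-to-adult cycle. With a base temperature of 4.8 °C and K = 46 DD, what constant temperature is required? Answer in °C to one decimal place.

Required daily accumulation = 46 / 10.2 = 4.510 DD/day.
T = T_base + 4.510 = 4.8 + 4.510 = 9.310 ≈ 9.3 °C.

9.3 °C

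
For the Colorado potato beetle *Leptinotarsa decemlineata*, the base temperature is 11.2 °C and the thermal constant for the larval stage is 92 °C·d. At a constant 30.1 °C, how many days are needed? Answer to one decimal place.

4.9 days

Daily accumulation = 30.1 − 11.2 = 18.9 DD/day.
Duration = 92 / 18.9 = 4.868 ≈ 4.9 days.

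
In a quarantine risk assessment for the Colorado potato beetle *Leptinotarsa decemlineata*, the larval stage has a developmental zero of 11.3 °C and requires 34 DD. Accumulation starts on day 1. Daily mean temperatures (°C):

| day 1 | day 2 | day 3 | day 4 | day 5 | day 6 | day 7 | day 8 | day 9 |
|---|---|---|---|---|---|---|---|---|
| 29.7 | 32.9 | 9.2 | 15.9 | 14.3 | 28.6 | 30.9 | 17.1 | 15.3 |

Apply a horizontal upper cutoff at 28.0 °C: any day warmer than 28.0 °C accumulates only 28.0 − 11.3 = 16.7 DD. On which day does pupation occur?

Daily DD above 11.3 °C (capped at 16.7): 16.7, 16.7, 0.0, 4.6, 3.0, 16.7, 16.7, 5.8, 4.0.
Cumulative: 16.7, 33.4, 33.4, 38.0, 41.0, 57.7, 74.4, 80.2, 84.2.
The total first reaches 34 DD on day 4.

day 4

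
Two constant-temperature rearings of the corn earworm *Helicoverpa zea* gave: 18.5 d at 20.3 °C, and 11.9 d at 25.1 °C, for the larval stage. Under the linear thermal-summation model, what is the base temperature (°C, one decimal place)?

Linear rate model ⇒ the product D·(T − T_b) is constant across temperatures.
18.5·(20.3 − T_b) = 11.9·(25.1 − T_b)
T_b = (18.5·20.3 − 11.9·25.1) / (18.5 − 11.9) = 76.86 / 6.6 = 11.645 °C ≈ 11.6 °C.

11.6 °C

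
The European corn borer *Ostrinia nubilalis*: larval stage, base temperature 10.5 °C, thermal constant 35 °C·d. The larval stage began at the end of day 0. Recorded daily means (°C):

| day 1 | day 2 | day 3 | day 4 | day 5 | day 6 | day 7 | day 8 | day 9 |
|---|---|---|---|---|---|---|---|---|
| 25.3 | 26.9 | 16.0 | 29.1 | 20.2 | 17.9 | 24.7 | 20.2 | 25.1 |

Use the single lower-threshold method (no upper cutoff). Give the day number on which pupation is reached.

day 3

Daily DD above 10.5 °C: 14.8, 16.4, 5.5, 18.6, 9.7, 7.4, 14.2, 9.7, 14.6.
Cumulative: 14.8, 31.2, 36.7, 55.3, 65.0, 72.4, 86.6, 96.3, 110.9.
The total first reaches 35 DD on day 3.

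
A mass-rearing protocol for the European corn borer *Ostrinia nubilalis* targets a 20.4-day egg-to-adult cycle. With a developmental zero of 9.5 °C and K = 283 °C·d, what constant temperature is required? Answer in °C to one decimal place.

Required daily accumulation = 283 / 20.4 = 13.873 DD/day.
T = T_base + 13.873 = 9.5 + 13.873 = 23.373 ≈ 23.4 °C.

23.4 °C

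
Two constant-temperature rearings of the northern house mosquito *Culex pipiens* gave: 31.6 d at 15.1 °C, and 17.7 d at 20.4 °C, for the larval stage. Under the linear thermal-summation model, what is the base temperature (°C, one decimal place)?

Equal thermal constants: D₁(T₁ − T_b) = D₂(T₂ − T_b).
31.6·(15.1 − T_b) = 17.7·(20.4 − T_b)
T_b = (31.6·15.1 − 17.7·20.4) / (31.6 − 17.7) = 116.08 / 13.9 = 8.351 °C ≈ 8.4 °C.

8.4 °C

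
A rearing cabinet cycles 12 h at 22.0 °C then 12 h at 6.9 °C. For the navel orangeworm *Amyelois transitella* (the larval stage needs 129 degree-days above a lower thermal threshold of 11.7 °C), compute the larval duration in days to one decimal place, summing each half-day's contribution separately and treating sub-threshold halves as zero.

Day half: max(0, 22.0 − 11.7) × 0.5 = 10.3 × 0.5 = 5.15 DD.
Night half: max(0, 6.9 − 11.7) × 0.5 = 0.0 × 0.5 = 0.00 DD.
Per 24 h: 5.15 DD/day.
Duration = 129 / 5.15 = 25.049 ≈ 25.0 days.

25.0 days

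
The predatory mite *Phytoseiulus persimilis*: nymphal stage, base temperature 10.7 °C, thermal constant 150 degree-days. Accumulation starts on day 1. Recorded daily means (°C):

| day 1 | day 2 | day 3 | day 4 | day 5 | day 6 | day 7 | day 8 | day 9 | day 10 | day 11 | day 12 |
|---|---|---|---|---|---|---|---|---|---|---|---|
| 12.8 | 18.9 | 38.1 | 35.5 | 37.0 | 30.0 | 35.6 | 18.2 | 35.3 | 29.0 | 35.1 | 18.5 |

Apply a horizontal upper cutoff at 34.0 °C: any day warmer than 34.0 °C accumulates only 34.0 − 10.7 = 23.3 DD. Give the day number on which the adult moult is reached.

day 9

Daily DD above 10.7 °C (capped at 23.3): 2.1, 8.2, 23.3, 23.3, 23.3, 19.3, 23.3, 7.5, 23.3, 18.3, 23.3, 7.8.
Cumulative: 2.1, 10.3, 33.6, 56.9, 80.2, 99.5, 122.8, 130.3, 153.6, 171.9, 195.2, 203.0.
The total first reaches 150 DD on day 9.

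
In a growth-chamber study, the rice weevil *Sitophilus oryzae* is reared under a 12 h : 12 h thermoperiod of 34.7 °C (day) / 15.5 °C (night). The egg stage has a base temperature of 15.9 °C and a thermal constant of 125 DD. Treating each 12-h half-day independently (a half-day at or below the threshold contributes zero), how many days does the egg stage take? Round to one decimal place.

13.3 days

Day half: max(0, 34.7 − 15.9) × 0.5 = 18.8 × 0.5 = 9.40 DD.
Night half: max(0, 15.5 − 15.9) × 0.5 = 0.0 × 0.5 = 0.00 DD.
Per 24 h: 9.40 DD/day.
Duration = 125 / 9.40 = 13.298 ≈ 13.3 days.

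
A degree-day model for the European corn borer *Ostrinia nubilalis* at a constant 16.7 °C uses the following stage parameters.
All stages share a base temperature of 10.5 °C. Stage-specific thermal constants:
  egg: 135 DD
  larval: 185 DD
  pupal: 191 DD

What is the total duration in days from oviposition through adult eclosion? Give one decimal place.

Daily accumulation at 16.7 °C = 16.7 − 10.5 = 6.2 DD/day.
Total K = 135 + 185 + 191 = 511 DD.
Total duration = 511 / 6.2 = 82.419 ≈ 82.4 days.

82.4 days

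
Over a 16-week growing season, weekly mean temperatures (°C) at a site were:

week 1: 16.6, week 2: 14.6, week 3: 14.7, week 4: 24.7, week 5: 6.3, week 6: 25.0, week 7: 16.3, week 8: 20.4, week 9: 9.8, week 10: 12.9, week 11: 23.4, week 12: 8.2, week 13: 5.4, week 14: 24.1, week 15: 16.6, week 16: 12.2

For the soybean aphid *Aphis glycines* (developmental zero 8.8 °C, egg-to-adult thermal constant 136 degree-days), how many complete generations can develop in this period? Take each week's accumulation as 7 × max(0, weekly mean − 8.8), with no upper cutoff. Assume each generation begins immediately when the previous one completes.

6 generations

Weekly DD (7 × max(0, T̄ − 8.8)): 54.6, 40.6, 41.3, 111.3, 0.0, 113.4, 52.5, 81.2, 7.0, 28.7, 102.2, 0.0, 0.0, 107.1, 54.6, 23.8.
Season total = 818.3 DD.
Complete generations = ⌊818.3 / 136⌋ = 6.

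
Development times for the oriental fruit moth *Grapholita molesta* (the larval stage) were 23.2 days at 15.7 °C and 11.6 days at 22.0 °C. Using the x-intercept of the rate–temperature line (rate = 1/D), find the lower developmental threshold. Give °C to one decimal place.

9.4 °C

Under the model K = D·(T − T_b), so D₁·(T₁ − T_b) = D₂·(T₂ − T_b).
23.2·(15.7 − T_b) = 11.6·(22.0 − T_b)
T_b = (23.2·15.7 − 11.6·22.0) / (23.2 − 11.6) = 109.04 / 11.6 = 9.400 °C ≈ 9.4 °C.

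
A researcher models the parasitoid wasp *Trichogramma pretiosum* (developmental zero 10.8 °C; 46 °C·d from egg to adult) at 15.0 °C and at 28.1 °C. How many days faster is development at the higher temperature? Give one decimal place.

8.3 days

At 15.0 °C: 46 / (15.0 − 10.8) = 46 / 4.2 = 10.952 d.
At 28.1 °C: 46 / (28.1 − 10.8) = 46 / 17.3 = 2.659 d.
Difference = |10.952 − 2.659| = 8.293 ≈ 8.3 days.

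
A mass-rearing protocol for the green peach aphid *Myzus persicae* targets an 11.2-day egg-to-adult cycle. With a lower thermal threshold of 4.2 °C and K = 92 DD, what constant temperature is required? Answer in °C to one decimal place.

Required daily accumulation = 92 / 11.2 = 8.214 DD/day.
T = T_base + 8.214 = 4.2 + 8.214 = 12.414 ≈ 12.4 °C.

12.4 °C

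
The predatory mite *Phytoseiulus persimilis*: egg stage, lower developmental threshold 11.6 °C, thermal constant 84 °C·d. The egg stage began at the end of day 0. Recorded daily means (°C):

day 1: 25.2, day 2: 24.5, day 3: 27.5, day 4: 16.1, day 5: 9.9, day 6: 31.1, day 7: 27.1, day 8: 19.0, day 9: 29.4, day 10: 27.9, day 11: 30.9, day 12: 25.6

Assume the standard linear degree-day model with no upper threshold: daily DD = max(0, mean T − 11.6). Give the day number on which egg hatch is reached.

day 8

Daily DD above 11.6 °C: 13.6, 12.9, 15.9, 4.5, 0.0, 19.5, 15.5, 7.4, 17.8, 16.3, 19.3, 14.0.
Cumulative: 13.6, 26.5, 42.4, 46.9, 46.9, 66.4, 81.9, 89.3, 107.1, 123.4, 142.7, 156.7.
The total first reaches 84 DD on day 8.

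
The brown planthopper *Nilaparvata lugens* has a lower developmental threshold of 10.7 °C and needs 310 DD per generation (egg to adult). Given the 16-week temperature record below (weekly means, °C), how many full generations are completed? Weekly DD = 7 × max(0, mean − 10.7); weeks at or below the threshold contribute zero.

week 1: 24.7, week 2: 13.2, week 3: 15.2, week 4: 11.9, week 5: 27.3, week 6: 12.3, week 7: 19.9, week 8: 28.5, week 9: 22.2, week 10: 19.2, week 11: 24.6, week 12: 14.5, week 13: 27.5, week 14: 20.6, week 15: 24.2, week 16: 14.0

3 generations

Weekly DD (7 × max(0, T̄ − 10.7)): 98.0, 17.5, 31.5, 8.4, 116.2, 11.2, 64.4, 124.6, 80.5, 59.5, 97.3, 26.6, 117.6, 69.3, 94.5, 23.1.
Season total = 1040.2 DD.
Complete generations = ⌊1040.2 / 310⌋ = 3.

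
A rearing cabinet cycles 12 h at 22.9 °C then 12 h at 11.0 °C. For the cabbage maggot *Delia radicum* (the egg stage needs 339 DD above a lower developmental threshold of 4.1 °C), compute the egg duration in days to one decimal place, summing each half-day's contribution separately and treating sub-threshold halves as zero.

Day half: max(0, 22.9 − 4.1) × 0.5 = 18.8 × 0.5 = 9.40 DD.
Night half: max(0, 11.0 − 4.1) × 0.5 = 6.9 × 0.5 = 3.45 DD.
Per 24 h: 12.85 DD/day.
Duration = 339 / 12.85 = 26.381 ≈ 26.4 days.

26.4 days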